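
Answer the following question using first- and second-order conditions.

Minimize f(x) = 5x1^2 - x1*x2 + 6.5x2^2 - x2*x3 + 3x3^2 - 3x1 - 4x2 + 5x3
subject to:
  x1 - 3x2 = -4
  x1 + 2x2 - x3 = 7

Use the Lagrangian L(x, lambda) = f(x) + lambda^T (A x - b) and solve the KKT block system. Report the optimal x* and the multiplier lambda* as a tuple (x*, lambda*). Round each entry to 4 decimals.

Form the Lagrangian:
  L(x, lambda) = (1/2) x^T Q x + c^T x + lambda^T (A x - b)
Stationarity (grad_x L = 0): Q x + c + A^T lambda = 0.
Primal feasibility: A x = b.

This gives the KKT block system:
  [ Q   A^T ] [ x     ]   [-c ]
  [ A    0  ] [ lambda ] = [ b ]

Solving the linear system:
  x*      = (1.3544, 1.7848, -2.0759)
  lambda* = (0.481, -9.2405)
  f(x*)   = 22.5127

x* = (1.3544, 1.7848, -2.0759), lambda* = (0.481, -9.2405)


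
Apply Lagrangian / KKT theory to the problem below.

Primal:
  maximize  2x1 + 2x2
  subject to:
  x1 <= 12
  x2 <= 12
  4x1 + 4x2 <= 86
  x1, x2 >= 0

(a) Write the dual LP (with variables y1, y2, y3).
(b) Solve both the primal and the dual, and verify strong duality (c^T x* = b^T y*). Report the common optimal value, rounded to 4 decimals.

The standard primal-dual pair for 'max c^T x s.t. A x <= b, x >= 0' is:
  Dual:  min b^T y  s.t.  A^T y >= c,  y >= 0.

So the dual LP is:
  minimize  12y1 + 12y2 + 86y3
  subject to:
    y1 + 4y3 >= 2
    y2 + 4y3 >= 2
    y1, y2, y3 >= 0

Solving the primal: x* = (9.5, 12).
  primal value c^T x* = 43.
Solving the dual: y* = (0, 0, 0.5).
  dual value b^T y* = 43.
Strong duality: c^T x* = b^T y*. Confirmed.

43


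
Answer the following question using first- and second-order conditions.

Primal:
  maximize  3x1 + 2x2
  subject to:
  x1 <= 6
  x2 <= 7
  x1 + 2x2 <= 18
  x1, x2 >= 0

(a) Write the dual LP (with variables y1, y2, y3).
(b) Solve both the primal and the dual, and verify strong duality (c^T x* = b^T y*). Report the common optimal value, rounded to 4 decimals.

The standard primal-dual pair for 'max c^T x s.t. A x <= b, x >= 0' is:
  Dual:  min b^T y  s.t.  A^T y >= c,  y >= 0.

So the dual LP is:
  minimize  6y1 + 7y2 + 18y3
  subject to:
    y1 + y3 >= 3
    y2 + 2y3 >= 2
    y1, y2, y3 >= 0

Solving the primal: x* = (6, 6).
  primal value c^T x* = 30.
Solving the dual: y* = (2, 0, 1).
  dual value b^T y* = 30.
Strong duality: c^T x* = b^T y*. Confirmed.

30


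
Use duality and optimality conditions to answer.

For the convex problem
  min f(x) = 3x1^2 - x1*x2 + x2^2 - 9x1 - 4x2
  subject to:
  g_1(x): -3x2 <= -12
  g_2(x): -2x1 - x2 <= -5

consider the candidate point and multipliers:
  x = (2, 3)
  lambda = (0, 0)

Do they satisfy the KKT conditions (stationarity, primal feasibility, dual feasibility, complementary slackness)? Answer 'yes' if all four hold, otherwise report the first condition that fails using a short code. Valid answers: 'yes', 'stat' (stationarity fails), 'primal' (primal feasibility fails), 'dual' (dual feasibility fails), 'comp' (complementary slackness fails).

Gradient of f: grad f(x) = Q x + c = (0, 0)
Constraint values g_i(x) = a_i^T x - b_i:
  g_1((2, 3)) = 3
  g_2((2, 3)) = -2
Stationarity residual: grad f(x) + sum_i lambda_i a_i = (0, 0)
  -> stationarity OK
Primal feasibility (all g_i <= 0): FAILS
Dual feasibility (all lambda_i >= 0): OK
Complementary slackness (lambda_i * g_i(x) = 0 for all i): OK

Verdict: the first failing condition is primal_feasibility -> primal.

primal


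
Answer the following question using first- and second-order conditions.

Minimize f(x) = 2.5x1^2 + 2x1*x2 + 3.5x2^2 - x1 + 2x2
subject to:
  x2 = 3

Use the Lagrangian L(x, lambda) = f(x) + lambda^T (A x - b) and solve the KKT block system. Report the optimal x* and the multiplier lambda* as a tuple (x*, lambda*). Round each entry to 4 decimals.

Form the Lagrangian:
  L(x, lambda) = (1/2) x^T Q x + c^T x + lambda^T (A x - b)
Stationarity (grad_x L = 0): Q x + c + A^T lambda = 0.
Primal feasibility: A x = b.

This gives the KKT block system:
  [ Q   A^T ] [ x     ]   [-c ]
  [ A    0  ] [ lambda ] = [ b ]

Solving the linear system:
  x*      = (-1, 3)
  lambda* = (-21)
  f(x*)   = 35

x* = (-1, 3), lambda* = (-21)


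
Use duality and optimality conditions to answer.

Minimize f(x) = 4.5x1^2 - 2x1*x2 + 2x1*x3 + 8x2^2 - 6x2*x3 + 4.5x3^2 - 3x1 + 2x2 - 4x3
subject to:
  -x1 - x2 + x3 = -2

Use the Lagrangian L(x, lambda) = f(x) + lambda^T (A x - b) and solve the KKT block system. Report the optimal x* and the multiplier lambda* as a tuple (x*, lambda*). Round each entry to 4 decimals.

Form the Lagrangian:
  L(x, lambda) = (1/2) x^T Q x + c^T x + lambda^T (A x - b)
Stationarity (grad_x L = 0): Q x + c + A^T lambda = 0.
Primal feasibility: A x = b.

This gives the KKT block system:
  [ Q   A^T ] [ x     ]   [-c ]
  [ A    0  ] [ lambda ] = [ b ]

Solving the linear system:
  x*      = (1.2744, 0.3213, -0.4043)
  lambda* = (7.0181)
  f(x*)   = 6.2365

x* = (1.2744, 0.3213, -0.4043), lambda* = (7.0181)


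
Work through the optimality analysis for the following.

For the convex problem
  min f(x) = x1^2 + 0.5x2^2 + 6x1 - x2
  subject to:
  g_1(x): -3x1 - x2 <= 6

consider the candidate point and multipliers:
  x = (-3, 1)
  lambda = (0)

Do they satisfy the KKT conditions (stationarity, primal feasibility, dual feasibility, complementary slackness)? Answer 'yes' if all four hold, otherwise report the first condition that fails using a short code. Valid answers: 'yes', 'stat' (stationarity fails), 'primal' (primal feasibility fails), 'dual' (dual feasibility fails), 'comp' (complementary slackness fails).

Gradient of f: grad f(x) = Q x + c = (0, 0)
Constraint values g_i(x) = a_i^T x - b_i:
  g_1((-3, 1)) = 2
Stationarity residual: grad f(x) + sum_i lambda_i a_i = (0, 0)
  -> stationarity OK
Primal feasibility (all g_i <= 0): FAILS
Dual feasibility (all lambda_i >= 0): OK
Complementary slackness (lambda_i * g_i(x) = 0 for all i): OK

Verdict: the first failing condition is primal_feasibility -> primal.

primal


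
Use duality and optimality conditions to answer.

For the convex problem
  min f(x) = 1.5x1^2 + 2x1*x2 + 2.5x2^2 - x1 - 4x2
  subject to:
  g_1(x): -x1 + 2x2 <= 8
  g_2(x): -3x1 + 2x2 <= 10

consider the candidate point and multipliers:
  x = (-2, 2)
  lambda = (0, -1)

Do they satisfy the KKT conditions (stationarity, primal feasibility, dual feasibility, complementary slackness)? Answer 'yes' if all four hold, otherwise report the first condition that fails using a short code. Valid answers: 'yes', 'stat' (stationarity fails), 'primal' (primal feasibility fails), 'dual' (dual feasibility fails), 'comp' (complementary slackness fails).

Gradient of f: grad f(x) = Q x + c = (-3, 2)
Constraint values g_i(x) = a_i^T x - b_i:
  g_1((-2, 2)) = -2
  g_2((-2, 2)) = 0
Stationarity residual: grad f(x) + sum_i lambda_i a_i = (0, 0)
  -> stationarity OK
Primal feasibility (all g_i <= 0): OK
Dual feasibility (all lambda_i >= 0): FAILS
Complementary slackness (lambda_i * g_i(x) = 0 for all i): OK

Verdict: the first failing condition is dual_feasibility -> dual.

dual


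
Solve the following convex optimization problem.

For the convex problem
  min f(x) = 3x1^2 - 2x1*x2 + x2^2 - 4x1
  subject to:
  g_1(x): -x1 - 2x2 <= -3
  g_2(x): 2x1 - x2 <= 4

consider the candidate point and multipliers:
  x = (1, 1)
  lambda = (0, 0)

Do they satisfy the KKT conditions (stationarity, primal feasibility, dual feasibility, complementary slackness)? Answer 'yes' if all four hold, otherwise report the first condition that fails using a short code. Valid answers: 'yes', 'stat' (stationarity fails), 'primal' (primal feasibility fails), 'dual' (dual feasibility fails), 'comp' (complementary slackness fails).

Gradient of f: grad f(x) = Q x + c = (0, 0)
Constraint values g_i(x) = a_i^T x - b_i:
  g_1((1, 1)) = 0
  g_2((1, 1)) = -3
Stationarity residual: grad f(x) + sum_i lambda_i a_i = (0, 0)
  -> stationarity OK
Primal feasibility (all g_i <= 0): OK
Dual feasibility (all lambda_i >= 0): OK
Complementary slackness (lambda_i * g_i(x) = 0 for all i): OK

Verdict: yes, KKT holds.

yes


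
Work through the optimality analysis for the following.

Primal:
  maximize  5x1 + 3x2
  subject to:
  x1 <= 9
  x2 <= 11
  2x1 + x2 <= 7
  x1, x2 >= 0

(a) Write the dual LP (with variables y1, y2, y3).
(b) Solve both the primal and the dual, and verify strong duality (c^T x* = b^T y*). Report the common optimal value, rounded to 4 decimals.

The standard primal-dual pair for 'max c^T x s.t. A x <= b, x >= 0' is:
  Dual:  min b^T y  s.t.  A^T y >= c,  y >= 0.

So the dual LP is:
  minimize  9y1 + 11y2 + 7y3
  subject to:
    y1 + 2y3 >= 5
    y2 + y3 >= 3
    y1, y2, y3 >= 0

Solving the primal: x* = (0, 7).
  primal value c^T x* = 21.
Solving the dual: y* = (0, 0, 3).
  dual value b^T y* = 21.
Strong duality: c^T x* = b^T y*. Confirmed.

21


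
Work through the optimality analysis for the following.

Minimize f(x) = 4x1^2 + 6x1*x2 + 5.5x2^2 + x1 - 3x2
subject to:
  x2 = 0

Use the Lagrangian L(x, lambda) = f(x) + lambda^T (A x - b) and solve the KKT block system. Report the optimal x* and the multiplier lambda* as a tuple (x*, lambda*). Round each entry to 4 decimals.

Form the Lagrangian:
  L(x, lambda) = (1/2) x^T Q x + c^T x + lambda^T (A x - b)
Stationarity (grad_x L = 0): Q x + c + A^T lambda = 0.
Primal feasibility: A x = b.

This gives the KKT block system:
  [ Q   A^T ] [ x     ]   [-c ]
  [ A    0  ] [ lambda ] = [ b ]

Solving the linear system:
  x*      = (-0.125, 0)
  lambda* = (3.75)
  f(x*)   = -0.0625

x* = (-0.125, 0), lambda* = (3.75)


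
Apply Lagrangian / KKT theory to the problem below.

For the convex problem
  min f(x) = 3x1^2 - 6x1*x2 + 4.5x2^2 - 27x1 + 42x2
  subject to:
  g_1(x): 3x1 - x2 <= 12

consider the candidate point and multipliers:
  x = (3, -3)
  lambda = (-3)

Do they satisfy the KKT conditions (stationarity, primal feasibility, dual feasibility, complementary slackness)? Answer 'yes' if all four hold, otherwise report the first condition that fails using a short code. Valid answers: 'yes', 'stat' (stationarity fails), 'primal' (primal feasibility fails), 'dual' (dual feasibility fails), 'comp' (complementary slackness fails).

Gradient of f: grad f(x) = Q x + c = (9, -3)
Constraint values g_i(x) = a_i^T x - b_i:
  g_1((3, -3)) = 0
Stationarity residual: grad f(x) + sum_i lambda_i a_i = (0, 0)
  -> stationarity OK
Primal feasibility (all g_i <= 0): OK
Dual feasibility (all lambda_i >= 0): FAILS
Complementary slackness (lambda_i * g_i(x) = 0 for all i): OK

Verdict: the first failing condition is dual_feasibility -> dual.

dual


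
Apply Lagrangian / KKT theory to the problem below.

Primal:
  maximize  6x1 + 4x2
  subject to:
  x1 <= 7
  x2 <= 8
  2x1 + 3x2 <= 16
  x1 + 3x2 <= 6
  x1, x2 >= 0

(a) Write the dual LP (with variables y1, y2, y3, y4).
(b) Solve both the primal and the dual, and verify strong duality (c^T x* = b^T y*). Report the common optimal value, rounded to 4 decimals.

The standard primal-dual pair for 'max c^T x s.t. A x <= b, x >= 0' is:
  Dual:  min b^T y  s.t.  A^T y >= c,  y >= 0.

So the dual LP is:
  minimize  7y1 + 8y2 + 16y3 + 6y4
  subject to:
    y1 + 2y3 + y4 >= 6
    y2 + 3y3 + 3y4 >= 4
    y1, y2, y3, y4 >= 0

Solving the primal: x* = (6, 0).
  primal value c^T x* = 36.
Solving the dual: y* = (0, 0, 0, 6).
  dual value b^T y* = 36.
Strong duality: c^T x* = b^T y*. Confirmed.

36


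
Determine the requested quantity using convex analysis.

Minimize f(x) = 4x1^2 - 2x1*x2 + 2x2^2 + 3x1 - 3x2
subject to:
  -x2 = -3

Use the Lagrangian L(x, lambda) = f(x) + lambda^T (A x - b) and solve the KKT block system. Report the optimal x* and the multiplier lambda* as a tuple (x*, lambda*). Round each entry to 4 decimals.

Form the Lagrangian:
  L(x, lambda) = (1/2) x^T Q x + c^T x + lambda^T (A x - b)
Stationarity (grad_x L = 0): Q x + c + A^T lambda = 0.
Primal feasibility: A x = b.

This gives the KKT block system:
  [ Q   A^T ] [ x     ]   [-c ]
  [ A    0  ] [ lambda ] = [ b ]

Solving the linear system:
  x*      = (0.375, 3)
  lambda* = (8.25)
  f(x*)   = 8.4375

x* = (0.375, 3), lambda* = (8.25)


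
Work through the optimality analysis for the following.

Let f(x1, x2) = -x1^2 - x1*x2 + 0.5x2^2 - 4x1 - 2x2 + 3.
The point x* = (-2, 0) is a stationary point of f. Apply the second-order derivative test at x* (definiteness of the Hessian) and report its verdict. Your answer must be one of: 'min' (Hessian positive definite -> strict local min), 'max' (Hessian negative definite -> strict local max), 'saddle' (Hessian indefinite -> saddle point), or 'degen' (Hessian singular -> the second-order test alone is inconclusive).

Compute the Hessian H = grad^2 f:
  H = [[-2, -1], [-1, 1]]
Verify stationarity: grad f(x*) = H x* + g = (0, 0).
Eigenvalues of H: -2.3028, 1.3028.
Eigenvalues have mixed signs, so H is indefinite -> x* is a saddle point.

saddle


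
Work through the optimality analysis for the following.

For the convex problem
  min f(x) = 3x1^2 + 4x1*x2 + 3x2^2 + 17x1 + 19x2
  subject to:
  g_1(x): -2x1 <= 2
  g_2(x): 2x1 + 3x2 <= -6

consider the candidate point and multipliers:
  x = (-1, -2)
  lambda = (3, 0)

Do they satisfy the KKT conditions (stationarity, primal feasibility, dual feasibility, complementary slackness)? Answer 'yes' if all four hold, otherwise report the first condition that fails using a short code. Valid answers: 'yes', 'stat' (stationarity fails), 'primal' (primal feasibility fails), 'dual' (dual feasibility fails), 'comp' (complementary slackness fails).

Gradient of f: grad f(x) = Q x + c = (3, 3)
Constraint values g_i(x) = a_i^T x - b_i:
  g_1((-1, -2)) = 0
  g_2((-1, -2)) = -2
Stationarity residual: grad f(x) + sum_i lambda_i a_i = (-3, 3)
  -> stationarity FAILS
Primal feasibility (all g_i <= 0): OK
Dual feasibility (all lambda_i >= 0): OK
Complementary slackness (lambda_i * g_i(x) = 0 for all i): OK

Verdict: the first failing condition is stationarity -> stat.

stat


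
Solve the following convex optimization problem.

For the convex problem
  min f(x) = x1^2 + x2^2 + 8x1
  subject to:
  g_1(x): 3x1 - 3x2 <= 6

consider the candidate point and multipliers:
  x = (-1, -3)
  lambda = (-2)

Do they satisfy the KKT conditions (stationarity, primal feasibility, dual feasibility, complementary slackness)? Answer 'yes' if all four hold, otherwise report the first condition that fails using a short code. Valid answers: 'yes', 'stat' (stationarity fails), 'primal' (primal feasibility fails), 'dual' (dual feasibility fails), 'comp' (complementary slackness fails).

Gradient of f: grad f(x) = Q x + c = (6, -6)
Constraint values g_i(x) = a_i^T x - b_i:
  g_1((-1, -3)) = 0
Stationarity residual: grad f(x) + sum_i lambda_i a_i = (0, 0)
  -> stationarity OK
Primal feasibility (all g_i <= 0): OK
Dual feasibility (all lambda_i >= 0): FAILS
Complementary slackness (lambda_i * g_i(x) = 0 for all i): OK

Verdict: the first failing condition is dual_feasibility -> dual.

dual


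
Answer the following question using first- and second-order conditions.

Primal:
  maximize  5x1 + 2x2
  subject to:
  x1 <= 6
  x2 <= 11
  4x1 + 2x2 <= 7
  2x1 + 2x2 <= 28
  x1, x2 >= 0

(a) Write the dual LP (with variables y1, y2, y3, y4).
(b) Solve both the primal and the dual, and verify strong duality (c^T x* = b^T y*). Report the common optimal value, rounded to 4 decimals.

The standard primal-dual pair for 'max c^T x s.t. A x <= b, x >= 0' is:
  Dual:  min b^T y  s.t.  A^T y >= c,  y >= 0.

So the dual LP is:
  minimize  6y1 + 11y2 + 7y3 + 28y4
  subject to:
    y1 + 4y3 + 2y4 >= 5
    y2 + 2y3 + 2y4 >= 2
    y1, y2, y3, y4 >= 0

Solving the primal: x* = (1.75, 0).
  primal value c^T x* = 8.75.
Solving the dual: y* = (0, 0, 1.25, 0).
  dual value b^T y* = 8.75.
Strong duality: c^T x* = b^T y*. Confirmed.

8.75


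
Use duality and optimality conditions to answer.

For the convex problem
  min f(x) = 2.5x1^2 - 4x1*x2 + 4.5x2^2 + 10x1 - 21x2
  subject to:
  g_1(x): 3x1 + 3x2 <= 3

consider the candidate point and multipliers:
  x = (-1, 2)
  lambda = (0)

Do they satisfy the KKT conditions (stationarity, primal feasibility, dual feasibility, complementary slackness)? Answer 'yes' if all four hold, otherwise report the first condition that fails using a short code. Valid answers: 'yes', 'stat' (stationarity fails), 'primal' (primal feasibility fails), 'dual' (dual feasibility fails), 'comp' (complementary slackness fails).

Gradient of f: grad f(x) = Q x + c = (-3, 1)
Constraint values g_i(x) = a_i^T x - b_i:
  g_1((-1, 2)) = 0
Stationarity residual: grad f(x) + sum_i lambda_i a_i = (-3, 1)
  -> stationarity FAILS
Primal feasibility (all g_i <= 0): OK
Dual feasibility (all lambda_i >= 0): OK
Complementary slackness (lambda_i * g_i(x) = 0 for all i): OK

Verdict: the first failing condition is stationarity -> stat.

stat


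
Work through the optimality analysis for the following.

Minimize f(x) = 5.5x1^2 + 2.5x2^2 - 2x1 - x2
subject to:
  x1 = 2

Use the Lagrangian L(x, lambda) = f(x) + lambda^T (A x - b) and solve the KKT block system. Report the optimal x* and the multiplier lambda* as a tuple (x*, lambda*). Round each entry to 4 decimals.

Form the Lagrangian:
  L(x, lambda) = (1/2) x^T Q x + c^T x + lambda^T (A x - b)
Stationarity (grad_x L = 0): Q x + c + A^T lambda = 0.
Primal feasibility: A x = b.

This gives the KKT block system:
  [ Q   A^T ] [ x     ]   [-c ]
  [ A    0  ] [ lambda ] = [ b ]

Solving the linear system:
  x*      = (2, 0.2)
  lambda* = (-20)
  f(x*)   = 17.9

x* = (2, 0.2), lambda* = (-20)


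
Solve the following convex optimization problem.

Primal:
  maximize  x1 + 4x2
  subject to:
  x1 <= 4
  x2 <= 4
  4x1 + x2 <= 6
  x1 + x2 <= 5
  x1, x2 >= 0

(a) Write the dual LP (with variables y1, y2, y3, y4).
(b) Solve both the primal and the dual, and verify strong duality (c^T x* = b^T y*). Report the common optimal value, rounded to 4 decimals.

The standard primal-dual pair for 'max c^T x s.t. A x <= b, x >= 0' is:
  Dual:  min b^T y  s.t.  A^T y >= c,  y >= 0.

So the dual LP is:
  minimize  4y1 + 4y2 + 6y3 + 5y4
  subject to:
    y1 + 4y3 + y4 >= 1
    y2 + y3 + y4 >= 4
    y1, y2, y3, y4 >= 0

Solving the primal: x* = (0.5, 4).
  primal value c^T x* = 16.5.
Solving the dual: y* = (0, 3.75, 0.25, 0).
  dual value b^T y* = 16.5.
Strong duality: c^T x* = b^T y*. Confirmed.

16.5


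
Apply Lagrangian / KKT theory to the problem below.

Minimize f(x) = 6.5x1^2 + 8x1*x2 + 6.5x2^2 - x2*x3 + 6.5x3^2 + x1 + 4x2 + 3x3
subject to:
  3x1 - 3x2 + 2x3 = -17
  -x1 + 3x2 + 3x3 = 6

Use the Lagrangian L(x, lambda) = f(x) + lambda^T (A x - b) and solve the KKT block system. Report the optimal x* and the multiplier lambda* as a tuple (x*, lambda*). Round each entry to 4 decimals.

Form the Lagrangian:
  L(x, lambda) = (1/2) x^T Q x + c^T x + lambda^T (A x - b)
Stationarity (grad_x L = 0): Q x + c + A^T lambda = 0.
Primal feasibility: A x = b.

This gives the KKT block system:
  [ Q   A^T ] [ x     ]   [-c ]
  [ A    0  ] [ lambda ] = [ b ]

Solving the linear system:
  x*      = (-2.6491, 2.2573, -1.1403)
  lambda* = (5.4748, 1.0441)
  f(x*)   = 44.8831

x* = (-2.6491, 2.2573, -1.1403), lambda* = (5.4748, 1.0441)


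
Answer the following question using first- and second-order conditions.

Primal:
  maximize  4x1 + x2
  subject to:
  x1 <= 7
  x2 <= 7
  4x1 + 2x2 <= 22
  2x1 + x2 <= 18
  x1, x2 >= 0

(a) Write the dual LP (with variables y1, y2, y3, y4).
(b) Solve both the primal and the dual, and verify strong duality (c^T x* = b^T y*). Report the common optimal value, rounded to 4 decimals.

The standard primal-dual pair for 'max c^T x s.t. A x <= b, x >= 0' is:
  Dual:  min b^T y  s.t.  A^T y >= c,  y >= 0.

So the dual LP is:
  minimize  7y1 + 7y2 + 22y3 + 18y4
  subject to:
    y1 + 4y3 + 2y4 >= 4
    y2 + 2y3 + y4 >= 1
    y1, y2, y3, y4 >= 0

Solving the primal: x* = (5.5, 0).
  primal value c^T x* = 22.
Solving the dual: y* = (0, 0, 1, 0).
  dual value b^T y* = 22.
Strong duality: c^T x* = b^T y*. Confirmed.

22


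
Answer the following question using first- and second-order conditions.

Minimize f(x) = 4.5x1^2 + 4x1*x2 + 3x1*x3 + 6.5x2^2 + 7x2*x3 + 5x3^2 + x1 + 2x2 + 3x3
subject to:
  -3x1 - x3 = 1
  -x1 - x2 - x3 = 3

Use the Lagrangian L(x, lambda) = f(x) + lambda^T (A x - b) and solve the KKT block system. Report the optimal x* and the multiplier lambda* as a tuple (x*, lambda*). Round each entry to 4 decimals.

Form the Lagrangian:
  L(x, lambda) = (1/2) x^T Q x + c^T x + lambda^T (A x - b)
Stationarity (grad_x L = 0): Q x + c + A^T lambda = 0.
Primal feasibility: A x = b.

This gives the KKT block system:
  [ Q   A^T ] [ x     ]   [-c ]
  [ A    0  ] [ lambda ] = [ b ]

Solving the linear system:
  x*      = (0.1385, -1.7231, -1.4154)
  lambda* = (6.9538, -29.7538)
  f(x*)   = 37.3769

x* = (0.1385, -1.7231, -1.4154), lambda* = (6.9538, -29.7538)


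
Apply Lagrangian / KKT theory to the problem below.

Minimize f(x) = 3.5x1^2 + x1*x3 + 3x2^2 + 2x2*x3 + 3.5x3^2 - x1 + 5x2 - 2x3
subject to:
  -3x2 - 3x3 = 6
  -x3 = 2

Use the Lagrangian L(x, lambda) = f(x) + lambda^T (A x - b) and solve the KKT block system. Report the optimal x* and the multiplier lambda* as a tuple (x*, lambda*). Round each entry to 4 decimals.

Form the Lagrangian:
  L(x, lambda) = (1/2) x^T Q x + c^T x + lambda^T (A x - b)
Stationarity (grad_x L = 0): Q x + c + A^T lambda = 0.
Primal feasibility: A x = b.

This gives the KKT block system:
  [ Q   A^T ] [ x     ]   [-c ]
  [ A    0  ] [ lambda ] = [ b ]

Solving the linear system:
  x*      = (0.4286, 0, -2)
  lambda* = (0.3333, -16.5714)
  f(x*)   = 17.3571

x* = (0.4286, 0, -2), lambda* = (0.3333, -16.5714)


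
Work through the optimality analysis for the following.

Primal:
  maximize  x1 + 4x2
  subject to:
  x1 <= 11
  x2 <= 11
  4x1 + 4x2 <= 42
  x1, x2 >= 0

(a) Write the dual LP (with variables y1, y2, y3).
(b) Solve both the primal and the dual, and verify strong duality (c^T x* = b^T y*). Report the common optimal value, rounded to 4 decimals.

The standard primal-dual pair for 'max c^T x s.t. A x <= b, x >= 0' is:
  Dual:  min b^T y  s.t.  A^T y >= c,  y >= 0.

So the dual LP is:
  minimize  11y1 + 11y2 + 42y3
  subject to:
    y1 + 4y3 >= 1
    y2 + 4y3 >= 4
    y1, y2, y3 >= 0

Solving the primal: x* = (0, 10.5).
  primal value c^T x* = 42.
Solving the dual: y* = (0, 0, 1).
  dual value b^T y* = 42.
Strong duality: c^T x* = b^T y*. Confirmed.

42


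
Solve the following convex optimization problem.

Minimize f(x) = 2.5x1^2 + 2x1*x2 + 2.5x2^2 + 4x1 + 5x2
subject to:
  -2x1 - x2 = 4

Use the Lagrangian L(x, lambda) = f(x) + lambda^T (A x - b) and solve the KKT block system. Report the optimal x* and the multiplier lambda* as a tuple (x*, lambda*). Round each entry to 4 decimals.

Form the Lagrangian:
  L(x, lambda) = (1/2) x^T Q x + c^T x + lambda^T (A x - b)
Stationarity (grad_x L = 0): Q x + c + A^T lambda = 0.
Primal feasibility: A x = b.

This gives the KKT block system:
  [ Q   A^T ] [ x     ]   [-c ]
  [ A    0  ] [ lambda ] = [ b ]

Solving the linear system:
  x*      = (-1.5294, -0.9412)
  lambda* = (-2.7647)
  f(x*)   = 0.1176

x* = (-1.5294, -0.9412), lambda* = (-2.7647)


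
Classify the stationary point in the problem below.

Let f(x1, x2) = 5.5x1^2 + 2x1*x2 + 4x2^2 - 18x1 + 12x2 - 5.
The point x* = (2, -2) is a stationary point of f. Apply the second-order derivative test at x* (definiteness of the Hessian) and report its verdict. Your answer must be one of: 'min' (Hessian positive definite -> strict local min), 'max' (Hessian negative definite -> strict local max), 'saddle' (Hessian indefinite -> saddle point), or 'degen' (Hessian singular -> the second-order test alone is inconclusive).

Compute the Hessian H = grad^2 f:
  H = [[11, 2], [2, 8]]
Verify stationarity: grad f(x*) = H x* + g = (0, 0).
Eigenvalues of H: 7, 12.
Both eigenvalues > 0, so H is positive definite -> x* is a strict local min.

min


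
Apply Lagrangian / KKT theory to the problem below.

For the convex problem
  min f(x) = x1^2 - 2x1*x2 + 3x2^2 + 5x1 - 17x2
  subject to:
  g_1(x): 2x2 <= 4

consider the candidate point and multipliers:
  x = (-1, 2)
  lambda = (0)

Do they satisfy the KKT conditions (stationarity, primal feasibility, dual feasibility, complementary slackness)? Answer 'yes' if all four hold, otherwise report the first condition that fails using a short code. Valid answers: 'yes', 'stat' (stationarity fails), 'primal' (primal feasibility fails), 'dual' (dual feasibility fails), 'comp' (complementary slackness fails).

Gradient of f: grad f(x) = Q x + c = (-1, -3)
Constraint values g_i(x) = a_i^T x - b_i:
  g_1((-1, 2)) = 0
Stationarity residual: grad f(x) + sum_i lambda_i a_i = (-1, -3)
  -> stationarity FAILS
Primal feasibility (all g_i <= 0): OK
Dual feasibility (all lambda_i >= 0): OK
Complementary slackness (lambda_i * g_i(x) = 0 for all i): OK

Verdict: the first failing condition is stationarity -> stat.

stat


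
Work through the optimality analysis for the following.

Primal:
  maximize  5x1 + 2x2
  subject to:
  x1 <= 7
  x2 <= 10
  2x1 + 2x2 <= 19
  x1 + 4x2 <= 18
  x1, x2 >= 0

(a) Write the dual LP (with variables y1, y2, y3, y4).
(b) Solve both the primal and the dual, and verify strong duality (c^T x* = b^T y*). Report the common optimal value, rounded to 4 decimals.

The standard primal-dual pair for 'max c^T x s.t. A x <= b, x >= 0' is:
  Dual:  min b^T y  s.t.  A^T y >= c,  y >= 0.

So the dual LP is:
  minimize  7y1 + 10y2 + 19y3 + 18y4
  subject to:
    y1 + 2y3 + y4 >= 5
    y2 + 2y3 + 4y4 >= 2
    y1, y2, y3, y4 >= 0

Solving the primal: x* = (7, 2.5).
  primal value c^T x* = 40.
Solving the dual: y* = (3, 0, 1, 0).
  dual value b^T y* = 40.
Strong duality: c^T x* = b^T y*. Confirmed.

40


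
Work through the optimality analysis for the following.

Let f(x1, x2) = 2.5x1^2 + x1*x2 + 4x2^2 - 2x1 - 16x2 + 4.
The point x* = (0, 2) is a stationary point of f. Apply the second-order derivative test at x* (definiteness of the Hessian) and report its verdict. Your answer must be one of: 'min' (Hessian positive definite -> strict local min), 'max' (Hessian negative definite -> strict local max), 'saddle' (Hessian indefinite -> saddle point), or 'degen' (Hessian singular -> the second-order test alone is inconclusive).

Compute the Hessian H = grad^2 f:
  H = [[5, 1], [1, 8]]
Verify stationarity: grad f(x*) = H x* + g = (0, 0).
Eigenvalues of H: 4.6972, 8.3028.
Both eigenvalues > 0, so H is positive definite -> x* is a strict local min.

min


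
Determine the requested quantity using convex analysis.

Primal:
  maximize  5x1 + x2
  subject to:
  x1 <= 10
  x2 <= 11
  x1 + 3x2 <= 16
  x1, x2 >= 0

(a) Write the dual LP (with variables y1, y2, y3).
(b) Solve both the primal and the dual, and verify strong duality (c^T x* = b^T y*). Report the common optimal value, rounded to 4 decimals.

The standard primal-dual pair for 'max c^T x s.t. A x <= b, x >= 0' is:
  Dual:  min b^T y  s.t.  A^T y >= c,  y >= 0.

So the dual LP is:
  minimize  10y1 + 11y2 + 16y3
  subject to:
    y1 + y3 >= 5
    y2 + 3y3 >= 1
    y1, y2, y3 >= 0

Solving the primal: x* = (10, 2).
  primal value c^T x* = 52.
Solving the dual: y* = (4.6667, 0, 0.3333).
  dual value b^T y* = 52.
Strong duality: c^T x* = b^T y*. Confirmed.

52


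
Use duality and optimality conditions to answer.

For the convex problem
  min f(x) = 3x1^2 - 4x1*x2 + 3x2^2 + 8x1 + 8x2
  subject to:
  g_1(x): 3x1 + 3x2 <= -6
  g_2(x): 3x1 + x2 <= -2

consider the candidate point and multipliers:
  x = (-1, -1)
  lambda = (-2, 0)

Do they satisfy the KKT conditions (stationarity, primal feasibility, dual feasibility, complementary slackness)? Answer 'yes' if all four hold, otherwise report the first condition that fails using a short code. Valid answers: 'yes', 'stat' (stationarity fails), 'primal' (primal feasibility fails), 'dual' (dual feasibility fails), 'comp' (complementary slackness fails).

Gradient of f: grad f(x) = Q x + c = (6, 6)
Constraint values g_i(x) = a_i^T x - b_i:
  g_1((-1, -1)) = 0
  g_2((-1, -1)) = -2
Stationarity residual: grad f(x) + sum_i lambda_i a_i = (0, 0)
  -> stationarity OK
Primal feasibility (all g_i <= 0): OK
Dual feasibility (all lambda_i >= 0): FAILS
Complementary slackness (lambda_i * g_i(x) = 0 for all i): OK

Verdict: the first failing condition is dual_feasibility -> dual.

dual


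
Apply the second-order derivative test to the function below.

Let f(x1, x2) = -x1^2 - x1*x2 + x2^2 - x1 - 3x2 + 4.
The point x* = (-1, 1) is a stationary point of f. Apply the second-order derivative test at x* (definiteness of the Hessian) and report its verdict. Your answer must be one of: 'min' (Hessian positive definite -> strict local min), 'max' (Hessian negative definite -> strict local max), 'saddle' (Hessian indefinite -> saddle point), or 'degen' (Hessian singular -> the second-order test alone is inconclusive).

Compute the Hessian H = grad^2 f:
  H = [[-2, -1], [-1, 2]]
Verify stationarity: grad f(x*) = H x* + g = (0, 0).
Eigenvalues of H: -2.2361, 2.2361.
Eigenvalues have mixed signs, so H is indefinite -> x* is a saddle point.

saddle


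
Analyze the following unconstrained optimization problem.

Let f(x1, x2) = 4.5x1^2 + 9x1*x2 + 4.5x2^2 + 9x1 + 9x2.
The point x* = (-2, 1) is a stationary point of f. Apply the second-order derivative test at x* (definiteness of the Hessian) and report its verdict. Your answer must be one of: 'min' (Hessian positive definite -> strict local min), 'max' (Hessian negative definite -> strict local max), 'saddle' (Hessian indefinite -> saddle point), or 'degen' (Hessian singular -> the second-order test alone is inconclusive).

Compute the Hessian H = grad^2 f:
  H = [[9, 9], [9, 9]]
Verify stationarity: grad f(x*) = H x* + g = (0, 0).
Eigenvalues of H: 0, 18.
H has a zero eigenvalue (singular; positive semidefinite but not definite), so H is neither positive definite, negative definite, nor indefinite. The second-order test alone is inconclusive -> degen.
(Indeed, f is constant along the null direction of H through x*, so x* is not a strict local extremum.)

degen


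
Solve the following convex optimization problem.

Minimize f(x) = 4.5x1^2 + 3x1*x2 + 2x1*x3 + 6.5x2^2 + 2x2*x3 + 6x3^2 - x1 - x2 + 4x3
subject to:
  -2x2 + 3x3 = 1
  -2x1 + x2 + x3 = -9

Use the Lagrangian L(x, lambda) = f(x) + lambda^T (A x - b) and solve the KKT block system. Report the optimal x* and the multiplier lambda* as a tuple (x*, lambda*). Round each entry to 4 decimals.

Form the Lagrangian:
  L(x, lambda) = (1/2) x^T Q x + c^T x + lambda^T (A x - b)
Stationarity (grad_x L = 0): Q x + c + A^T lambda = 0.
Primal feasibility: A x = b.

This gives the KKT block system:
  [ Q   A^T ] [ x     ]   [-c ]
  [ A    0  ] [ lambda ] = [ b ]

Solving the linear system:
  x*      = (3.2176, -1.7389, -0.8259)
  lambda* = (-2.5302, 10.5447)
  f(x*)   = 46.3251

x* = (3.2176, -1.7389, -0.8259), lambda* = (-2.5302, 10.5447)


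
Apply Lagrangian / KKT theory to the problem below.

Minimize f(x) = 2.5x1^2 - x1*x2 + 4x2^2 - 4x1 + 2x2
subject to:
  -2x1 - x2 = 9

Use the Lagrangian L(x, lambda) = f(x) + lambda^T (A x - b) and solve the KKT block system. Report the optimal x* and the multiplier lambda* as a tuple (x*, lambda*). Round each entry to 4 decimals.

Form the Lagrangian:
  L(x, lambda) = (1/2) x^T Q x + c^T x + lambda^T (A x - b)
Stationarity (grad_x L = 0): Q x + c + A^T lambda = 0.
Primal feasibility: A x = b.

This gives the KKT block system:
  [ Q   A^T ] [ x     ]   [-c ]
  [ A    0  ] [ lambda ] = [ b ]

Solving the linear system:
  x*      = (-3.5366, -1.9268)
  lambda* = (-9.878)
  f(x*)   = 49.5976

x* = (-3.5366, -1.9268), lambda* = (-9.878)


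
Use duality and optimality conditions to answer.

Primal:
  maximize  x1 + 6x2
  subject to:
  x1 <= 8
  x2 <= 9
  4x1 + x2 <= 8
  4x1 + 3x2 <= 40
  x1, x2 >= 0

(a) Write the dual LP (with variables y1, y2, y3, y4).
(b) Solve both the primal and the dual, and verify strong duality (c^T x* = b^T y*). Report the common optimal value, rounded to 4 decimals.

The standard primal-dual pair for 'max c^T x s.t. A x <= b, x >= 0' is:
  Dual:  min b^T y  s.t.  A^T y >= c,  y >= 0.

So the dual LP is:
  minimize  8y1 + 9y2 + 8y3 + 40y4
  subject to:
    y1 + 4y3 + 4y4 >= 1
    y2 + y3 + 3y4 >= 6
    y1, y2, y3, y4 >= 0

Solving the primal: x* = (0, 8).
  primal value c^T x* = 48.
Solving the dual: y* = (0, 0, 6, 0).
  dual value b^T y* = 48.
Strong duality: c^T x* = b^T y*. Confirmed.

48


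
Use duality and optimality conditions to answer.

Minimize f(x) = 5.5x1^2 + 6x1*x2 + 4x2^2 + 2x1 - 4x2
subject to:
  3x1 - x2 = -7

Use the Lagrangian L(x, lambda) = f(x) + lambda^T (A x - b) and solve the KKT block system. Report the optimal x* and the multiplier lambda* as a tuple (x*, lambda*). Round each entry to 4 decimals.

Form the Lagrangian:
  L(x, lambda) = (1/2) x^T Q x + c^T x + lambda^T (A x - b)
Stationarity (grad_x L = 0): Q x + c + A^T lambda = 0.
Primal feasibility: A x = b.

This gives the KKT block system:
  [ Q   A^T ] [ x     ]   [-c ]
  [ A    0  ] [ lambda ] = [ b ]

Solving the linear system:
  x*      = (-1.6807, 1.958)
  lambda* = (1.5798)
  f(x*)   = -0.0672

x* = (-1.6807, 1.958), lambda* = (1.5798)


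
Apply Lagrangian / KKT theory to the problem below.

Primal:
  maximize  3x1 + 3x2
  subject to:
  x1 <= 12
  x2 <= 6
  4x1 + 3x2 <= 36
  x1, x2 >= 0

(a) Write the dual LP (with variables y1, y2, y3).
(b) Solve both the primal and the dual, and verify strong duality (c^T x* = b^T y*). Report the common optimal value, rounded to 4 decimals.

The standard primal-dual pair for 'max c^T x s.t. A x <= b, x >= 0' is:
  Dual:  min b^T y  s.t.  A^T y >= c,  y >= 0.

So the dual LP is:
  minimize  12y1 + 6y2 + 36y3
  subject to:
    y1 + 4y3 >= 3
    y2 + 3y3 >= 3
    y1, y2, y3 >= 0

Solving the primal: x* = (4.5, 6).
  primal value c^T x* = 31.5.
Solving the dual: y* = (0, 0.75, 0.75).
  dual value b^T y* = 31.5.
Strong duality: c^T x* = b^T y*. Confirmed.

31.5


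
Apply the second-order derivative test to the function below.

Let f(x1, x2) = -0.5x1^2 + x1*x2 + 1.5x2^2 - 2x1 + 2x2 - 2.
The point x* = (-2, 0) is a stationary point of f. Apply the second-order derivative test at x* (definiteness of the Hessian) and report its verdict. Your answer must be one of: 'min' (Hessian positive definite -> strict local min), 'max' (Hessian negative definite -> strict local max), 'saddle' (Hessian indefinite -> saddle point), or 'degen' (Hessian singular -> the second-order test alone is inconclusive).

Compute the Hessian H = grad^2 f:
  H = [[-1, 1], [1, 3]]
Verify stationarity: grad f(x*) = H x* + g = (0, 0).
Eigenvalues of H: -1.2361, 3.2361.
Eigenvalues have mixed signs, so H is indefinite -> x* is a saddle point.

saddle


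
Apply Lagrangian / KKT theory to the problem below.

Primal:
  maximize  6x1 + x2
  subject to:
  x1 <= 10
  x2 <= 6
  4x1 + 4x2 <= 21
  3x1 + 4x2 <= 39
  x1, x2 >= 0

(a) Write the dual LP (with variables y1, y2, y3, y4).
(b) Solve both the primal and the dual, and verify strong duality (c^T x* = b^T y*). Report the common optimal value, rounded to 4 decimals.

The standard primal-dual pair for 'max c^T x s.t. A x <= b, x >= 0' is:
  Dual:  min b^T y  s.t.  A^T y >= c,  y >= 0.

So the dual LP is:
  minimize  10y1 + 6y2 + 21y3 + 39y4
  subject to:
    y1 + 4y3 + 3y4 >= 6
    y2 + 4y3 + 4y4 >= 1
    y1, y2, y3, y4 >= 0

Solving the primal: x* = (5.25, 0).
  primal value c^T x* = 31.5.
Solving the dual: y* = (0, 0, 1.5, 0).
  dual value b^T y* = 31.5.
Strong duality: c^T x* = b^T y*. Confirmed.

31.5


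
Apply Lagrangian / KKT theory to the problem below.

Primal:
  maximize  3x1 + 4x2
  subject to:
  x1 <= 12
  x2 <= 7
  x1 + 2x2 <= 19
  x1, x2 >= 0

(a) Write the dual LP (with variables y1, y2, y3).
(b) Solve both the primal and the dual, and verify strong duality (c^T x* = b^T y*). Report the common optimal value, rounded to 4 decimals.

The standard primal-dual pair for 'max c^T x s.t. A x <= b, x >= 0' is:
  Dual:  min b^T y  s.t.  A^T y >= c,  y >= 0.

So the dual LP is:
  minimize  12y1 + 7y2 + 19y3
  subject to:
    y1 + y3 >= 3
    y2 + 2y3 >= 4
    y1, y2, y3 >= 0

Solving the primal: x* = (12, 3.5).
  primal value c^T x* = 50.
Solving the dual: y* = (1, 0, 2).
  dual value b^T y* = 50.
Strong duality: c^T x* = b^T y*. Confirmed.

50


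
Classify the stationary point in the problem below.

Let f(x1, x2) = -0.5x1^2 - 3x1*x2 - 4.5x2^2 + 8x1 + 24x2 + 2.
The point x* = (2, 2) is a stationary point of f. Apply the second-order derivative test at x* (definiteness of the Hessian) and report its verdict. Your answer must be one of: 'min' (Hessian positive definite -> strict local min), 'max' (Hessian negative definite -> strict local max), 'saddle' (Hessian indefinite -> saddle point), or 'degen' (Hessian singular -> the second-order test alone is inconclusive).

Compute the Hessian H = grad^2 f:
  H = [[-1, -3], [-3, -9]]
Verify stationarity: grad f(x*) = H x* + g = (0, 0).
Eigenvalues of H: -10, 0.
H has a zero eigenvalue (singular; negative semidefinite but not definite), so H is neither positive definite, negative definite, nor indefinite. The second-order test alone is inconclusive -> degen.
(Indeed, f is constant along the null direction of H through x*, so x* is not a strict local extremum.)

degen


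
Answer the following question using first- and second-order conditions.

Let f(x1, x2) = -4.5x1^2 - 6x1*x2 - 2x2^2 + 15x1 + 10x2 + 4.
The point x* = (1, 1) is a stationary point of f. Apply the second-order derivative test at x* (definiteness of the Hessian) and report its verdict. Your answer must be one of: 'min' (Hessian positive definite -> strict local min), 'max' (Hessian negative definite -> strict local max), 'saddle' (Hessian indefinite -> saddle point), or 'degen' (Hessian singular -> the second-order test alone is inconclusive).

Compute the Hessian H = grad^2 f:
  H = [[-9, -6], [-6, -4]]
Verify stationarity: grad f(x*) = H x* + g = (0, 0).
Eigenvalues of H: -13, 0.
H has a zero eigenvalue (singular; negative semidefinite but not definite), so H is neither positive definite, negative definite, nor indefinite. The second-order test alone is inconclusive -> degen.
(Indeed, f is constant along the null direction of H through x*, so x* is not a strict local extremum.)

degen


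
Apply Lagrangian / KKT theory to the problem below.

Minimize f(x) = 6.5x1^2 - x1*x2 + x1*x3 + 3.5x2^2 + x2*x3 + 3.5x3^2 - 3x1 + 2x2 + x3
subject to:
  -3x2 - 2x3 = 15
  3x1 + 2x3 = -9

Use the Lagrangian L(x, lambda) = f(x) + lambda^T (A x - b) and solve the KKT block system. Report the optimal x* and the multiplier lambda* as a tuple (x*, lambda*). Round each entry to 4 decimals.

Form the Lagrangian:
  L(x, lambda) = (1/2) x^T Q x + c^T x + lambda^T (A x - b)
Stationarity (grad_x L = 0): Q x + c + A^T lambda = 0.
Primal feasibility: A x = b.

This gives the KKT block system:
  [ Q   A^T ] [ x     ]   [-c ]
  [ A    0  ] [ lambda ] = [ b ]

Solving the linear system:
  x*      = (-0.964, -2.964, -3.0541)
  lambda* = (-6.9459, 5.2072)
  f(x*)   = 72.482

x* = (-0.964, -2.964, -3.0541), lambda* = (-6.9459, 5.2072)


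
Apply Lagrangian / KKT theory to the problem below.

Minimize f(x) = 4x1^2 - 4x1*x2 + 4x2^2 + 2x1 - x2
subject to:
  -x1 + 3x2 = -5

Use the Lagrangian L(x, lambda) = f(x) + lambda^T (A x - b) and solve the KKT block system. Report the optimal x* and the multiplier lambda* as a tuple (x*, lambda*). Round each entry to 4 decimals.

Form the Lagrangian:
  L(x, lambda) = (1/2) x^T Q x + c^T x + lambda^T (A x - b)
Stationarity (grad_x L = 0): Q x + c + A^T lambda = 0.
Primal feasibility: A x = b.

This gives the KKT block system:
  [ Q   A^T ] [ x     ]   [-c ]
  [ A    0  ] [ lambda ] = [ b ]

Solving the linear system:
  x*      = (-0.625, -1.875)
  lambda* = (4.5)
  f(x*)   = 11.5625

x* = (-0.625, -1.875), lambda* = (4.5)


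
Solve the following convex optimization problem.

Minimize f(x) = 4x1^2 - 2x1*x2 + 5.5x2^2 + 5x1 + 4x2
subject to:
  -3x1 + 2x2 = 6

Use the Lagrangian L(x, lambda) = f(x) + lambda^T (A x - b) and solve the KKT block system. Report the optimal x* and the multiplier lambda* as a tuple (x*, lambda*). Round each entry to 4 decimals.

Form the Lagrangian:
  L(x, lambda) = (1/2) x^T Q x + c^T x + lambda^T (A x - b)
Stationarity (grad_x L = 0): Q x + c + A^T lambda = 0.
Primal feasibility: A x = b.

This gives the KKT block system:
  [ Q   A^T ] [ x     ]   [-c ]
  [ A    0  ] [ lambda ] = [ b ]

Solving the linear system:
  x*      = (-2.0374, -0.0561)
  lambda* = (-3.729)
  f(x*)   = 5.9813

x* = (-2.0374, -0.0561), lambda* = (-3.729)
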